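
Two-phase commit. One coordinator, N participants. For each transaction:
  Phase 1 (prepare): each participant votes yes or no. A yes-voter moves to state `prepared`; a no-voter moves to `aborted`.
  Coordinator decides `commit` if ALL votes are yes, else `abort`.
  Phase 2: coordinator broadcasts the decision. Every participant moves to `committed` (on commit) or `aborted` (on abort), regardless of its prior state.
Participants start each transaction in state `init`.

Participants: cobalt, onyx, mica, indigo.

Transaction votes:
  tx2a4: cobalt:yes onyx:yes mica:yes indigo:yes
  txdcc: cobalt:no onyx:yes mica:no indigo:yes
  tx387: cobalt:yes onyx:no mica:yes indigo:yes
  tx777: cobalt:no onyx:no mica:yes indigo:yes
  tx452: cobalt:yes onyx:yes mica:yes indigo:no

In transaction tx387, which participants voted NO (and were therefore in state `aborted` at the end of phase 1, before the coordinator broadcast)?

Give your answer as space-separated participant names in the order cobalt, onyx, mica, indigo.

Txn tx387 phase 1: cobalt yes -> prepared; onyx no -> aborted; mica yes -> prepared; indigo yes -> prepared

Answer: onyx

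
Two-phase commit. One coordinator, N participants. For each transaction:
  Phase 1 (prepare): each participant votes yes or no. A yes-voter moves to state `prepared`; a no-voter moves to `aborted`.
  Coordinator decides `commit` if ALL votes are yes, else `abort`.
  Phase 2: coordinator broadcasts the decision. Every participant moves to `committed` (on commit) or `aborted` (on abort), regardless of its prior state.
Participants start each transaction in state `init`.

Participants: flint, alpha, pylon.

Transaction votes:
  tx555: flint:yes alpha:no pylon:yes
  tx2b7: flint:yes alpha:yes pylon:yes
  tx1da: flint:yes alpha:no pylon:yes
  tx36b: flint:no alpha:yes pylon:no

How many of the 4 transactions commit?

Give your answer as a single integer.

Answer: 1

Derivation:
tx555: no from alpha -> abort (commits=0)
tx2b7: all yes -> commit (commits=1)
tx1da: no from alpha -> abort (commits=1)
tx36b: no from flint, pylon -> abort (commits=1)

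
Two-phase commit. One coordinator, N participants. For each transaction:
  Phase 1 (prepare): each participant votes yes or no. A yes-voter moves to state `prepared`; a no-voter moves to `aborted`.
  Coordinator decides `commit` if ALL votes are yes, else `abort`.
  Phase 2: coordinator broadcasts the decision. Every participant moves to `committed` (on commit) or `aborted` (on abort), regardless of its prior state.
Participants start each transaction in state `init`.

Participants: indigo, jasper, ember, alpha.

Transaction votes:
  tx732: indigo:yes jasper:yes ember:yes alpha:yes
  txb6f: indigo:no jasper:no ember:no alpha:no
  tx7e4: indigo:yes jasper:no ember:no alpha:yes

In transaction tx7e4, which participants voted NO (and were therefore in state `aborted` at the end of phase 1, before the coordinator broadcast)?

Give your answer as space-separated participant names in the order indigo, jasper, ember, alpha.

Answer: jasper ember

Derivation:
Txn tx7e4 phase 1: indigo yes -> prepared; jasper no -> aborted; ember no -> aborted; alpha yes -> prepared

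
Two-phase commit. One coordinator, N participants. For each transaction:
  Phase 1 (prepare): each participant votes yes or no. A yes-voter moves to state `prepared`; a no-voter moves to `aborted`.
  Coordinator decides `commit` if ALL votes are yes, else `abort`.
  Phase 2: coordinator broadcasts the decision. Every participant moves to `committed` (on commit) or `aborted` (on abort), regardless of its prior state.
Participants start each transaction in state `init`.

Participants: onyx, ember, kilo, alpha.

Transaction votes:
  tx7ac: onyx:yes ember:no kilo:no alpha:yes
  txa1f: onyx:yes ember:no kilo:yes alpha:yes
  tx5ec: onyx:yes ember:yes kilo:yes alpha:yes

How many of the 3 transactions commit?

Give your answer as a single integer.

tx7ac: no from ember, kilo -> abort (commits=0)
txa1f: no from ember -> abort (commits=0)
tx5ec: all yes -> commit (commits=1)

Answer: 1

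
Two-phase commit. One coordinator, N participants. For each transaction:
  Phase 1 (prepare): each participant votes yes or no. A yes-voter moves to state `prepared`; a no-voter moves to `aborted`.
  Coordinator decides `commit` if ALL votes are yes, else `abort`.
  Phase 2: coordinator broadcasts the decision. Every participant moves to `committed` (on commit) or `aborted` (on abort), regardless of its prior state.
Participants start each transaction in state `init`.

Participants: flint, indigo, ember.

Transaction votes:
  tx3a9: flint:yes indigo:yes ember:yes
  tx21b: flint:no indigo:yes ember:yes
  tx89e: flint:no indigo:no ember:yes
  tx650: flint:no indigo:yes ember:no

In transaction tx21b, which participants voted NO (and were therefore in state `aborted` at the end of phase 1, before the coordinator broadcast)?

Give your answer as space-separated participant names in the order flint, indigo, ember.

Txn tx21b phase 1: flint no -> aborted; indigo yes -> prepared; ember yes -> prepared

Answer: flint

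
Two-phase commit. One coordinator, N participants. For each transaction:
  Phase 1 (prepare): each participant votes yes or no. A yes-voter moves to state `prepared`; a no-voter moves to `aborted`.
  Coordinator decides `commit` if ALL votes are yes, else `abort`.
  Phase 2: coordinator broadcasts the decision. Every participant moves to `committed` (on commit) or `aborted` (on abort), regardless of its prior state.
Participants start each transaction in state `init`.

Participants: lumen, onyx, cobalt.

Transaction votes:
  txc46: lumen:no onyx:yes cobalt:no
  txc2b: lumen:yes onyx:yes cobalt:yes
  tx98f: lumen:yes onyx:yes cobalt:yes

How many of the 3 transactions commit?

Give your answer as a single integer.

Answer: 2

Derivation:
txc46: no from lumen, cobalt -> abort (commits=0)
txc2b: all yes -> commit (commits=1)
tx98f: all yes -> commit (commits=2)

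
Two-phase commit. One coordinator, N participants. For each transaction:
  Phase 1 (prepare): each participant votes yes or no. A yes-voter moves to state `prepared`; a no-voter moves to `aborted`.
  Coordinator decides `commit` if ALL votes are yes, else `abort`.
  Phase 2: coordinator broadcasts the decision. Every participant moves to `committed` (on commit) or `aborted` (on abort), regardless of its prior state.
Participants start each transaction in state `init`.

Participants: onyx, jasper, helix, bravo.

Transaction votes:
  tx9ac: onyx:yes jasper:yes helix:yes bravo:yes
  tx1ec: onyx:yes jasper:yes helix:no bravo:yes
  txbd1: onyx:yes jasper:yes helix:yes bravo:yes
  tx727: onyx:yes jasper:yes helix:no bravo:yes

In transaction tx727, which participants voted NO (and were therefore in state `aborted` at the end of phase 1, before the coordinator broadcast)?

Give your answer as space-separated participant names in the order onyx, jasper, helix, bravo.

Txn tx727 phase 1: onyx yes -> prepared; jasper yes -> prepared; helix no -> aborted; bravo yes -> prepared

Answer: helix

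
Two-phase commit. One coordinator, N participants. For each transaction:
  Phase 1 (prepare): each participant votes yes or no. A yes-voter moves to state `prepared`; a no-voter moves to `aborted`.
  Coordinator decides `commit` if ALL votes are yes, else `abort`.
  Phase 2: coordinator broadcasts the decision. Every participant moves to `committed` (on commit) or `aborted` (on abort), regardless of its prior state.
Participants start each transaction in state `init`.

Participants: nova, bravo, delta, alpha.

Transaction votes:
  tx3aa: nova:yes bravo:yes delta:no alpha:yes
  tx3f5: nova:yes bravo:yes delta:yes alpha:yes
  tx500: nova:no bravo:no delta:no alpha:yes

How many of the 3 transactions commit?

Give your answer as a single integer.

Answer: 1

Derivation:
tx3aa: no from delta -> abort (commits=0)
tx3f5: all yes -> commit (commits=1)
tx500: no from nova, bravo, delta -> abort (commits=1)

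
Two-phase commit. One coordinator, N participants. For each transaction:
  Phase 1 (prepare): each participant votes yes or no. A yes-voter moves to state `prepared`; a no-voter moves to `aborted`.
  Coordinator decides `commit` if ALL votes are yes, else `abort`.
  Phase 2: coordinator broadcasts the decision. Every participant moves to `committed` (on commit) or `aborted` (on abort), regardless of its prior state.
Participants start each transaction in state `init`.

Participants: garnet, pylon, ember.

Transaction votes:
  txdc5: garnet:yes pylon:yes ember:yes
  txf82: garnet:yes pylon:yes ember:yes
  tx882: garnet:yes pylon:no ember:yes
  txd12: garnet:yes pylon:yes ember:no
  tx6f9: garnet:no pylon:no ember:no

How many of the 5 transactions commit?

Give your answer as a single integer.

Answer: 2

Derivation:
txdc5: all yes -> commit (commits=1)
txf82: all yes -> commit (commits=2)
tx882: no from pylon -> abort (commits=2)
txd12: no from ember -> abort (commits=2)
tx6f9: no from garnet, pylon, ember -> abort (commits=2)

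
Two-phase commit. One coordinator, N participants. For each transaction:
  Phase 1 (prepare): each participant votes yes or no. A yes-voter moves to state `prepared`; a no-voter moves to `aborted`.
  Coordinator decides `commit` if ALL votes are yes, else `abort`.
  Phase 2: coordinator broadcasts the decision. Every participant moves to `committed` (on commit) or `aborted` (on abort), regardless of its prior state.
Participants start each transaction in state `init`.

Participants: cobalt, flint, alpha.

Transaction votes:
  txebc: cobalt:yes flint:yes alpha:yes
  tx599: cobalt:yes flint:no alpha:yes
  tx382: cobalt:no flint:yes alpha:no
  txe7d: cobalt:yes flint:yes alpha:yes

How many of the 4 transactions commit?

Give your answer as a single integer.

Answer: 2

Derivation:
txebc: all yes -> commit (commits=1)
tx599: no from flint -> abort (commits=1)
tx382: no from cobalt, alpha -> abort (commits=1)
txe7d: all yes -> commit (commits=2)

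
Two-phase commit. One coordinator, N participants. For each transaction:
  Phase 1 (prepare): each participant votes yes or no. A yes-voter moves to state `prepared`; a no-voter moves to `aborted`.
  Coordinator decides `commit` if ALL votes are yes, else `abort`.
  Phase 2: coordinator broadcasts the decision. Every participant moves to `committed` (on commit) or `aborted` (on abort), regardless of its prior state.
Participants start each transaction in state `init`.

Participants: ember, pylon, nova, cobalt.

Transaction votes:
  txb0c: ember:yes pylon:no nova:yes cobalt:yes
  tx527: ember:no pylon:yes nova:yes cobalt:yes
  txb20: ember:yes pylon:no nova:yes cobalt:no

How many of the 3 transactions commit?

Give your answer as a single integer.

txb0c: no from pylon -> abort (commits=0)
tx527: no from ember -> abort (commits=0)
txb20: no from pylon, cobalt -> abort (commits=0)

Answer: 0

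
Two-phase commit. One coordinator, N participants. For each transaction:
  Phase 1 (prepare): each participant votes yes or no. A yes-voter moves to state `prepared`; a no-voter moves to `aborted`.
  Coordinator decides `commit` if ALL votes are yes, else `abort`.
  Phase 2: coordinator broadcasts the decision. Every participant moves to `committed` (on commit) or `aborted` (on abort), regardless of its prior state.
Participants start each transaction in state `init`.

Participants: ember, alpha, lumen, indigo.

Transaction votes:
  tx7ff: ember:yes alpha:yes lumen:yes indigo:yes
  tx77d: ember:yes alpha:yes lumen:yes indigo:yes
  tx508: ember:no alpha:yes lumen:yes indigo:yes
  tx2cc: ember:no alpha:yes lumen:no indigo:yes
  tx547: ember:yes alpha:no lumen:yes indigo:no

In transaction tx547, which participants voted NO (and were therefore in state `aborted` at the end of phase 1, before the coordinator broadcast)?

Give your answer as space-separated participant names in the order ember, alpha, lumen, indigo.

Txn tx547 phase 1: ember yes -> prepared; alpha no -> aborted; lumen yes -> prepared; indigo no -> aborted

Answer: alpha indigo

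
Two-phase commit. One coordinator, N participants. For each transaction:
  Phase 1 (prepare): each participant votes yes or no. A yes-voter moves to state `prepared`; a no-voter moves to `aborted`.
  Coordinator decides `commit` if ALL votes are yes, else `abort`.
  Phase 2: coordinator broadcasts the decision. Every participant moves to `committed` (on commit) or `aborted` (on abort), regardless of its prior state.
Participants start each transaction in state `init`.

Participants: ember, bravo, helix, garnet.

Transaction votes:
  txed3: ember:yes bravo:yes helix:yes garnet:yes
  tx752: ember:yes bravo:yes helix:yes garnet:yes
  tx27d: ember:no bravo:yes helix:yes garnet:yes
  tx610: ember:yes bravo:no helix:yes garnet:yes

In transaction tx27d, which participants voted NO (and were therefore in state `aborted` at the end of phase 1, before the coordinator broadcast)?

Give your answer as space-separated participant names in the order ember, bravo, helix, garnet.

Txn tx27d phase 1: ember no -> aborted; bravo yes -> prepared; helix yes -> prepared; garnet yes -> prepared

Answer: ember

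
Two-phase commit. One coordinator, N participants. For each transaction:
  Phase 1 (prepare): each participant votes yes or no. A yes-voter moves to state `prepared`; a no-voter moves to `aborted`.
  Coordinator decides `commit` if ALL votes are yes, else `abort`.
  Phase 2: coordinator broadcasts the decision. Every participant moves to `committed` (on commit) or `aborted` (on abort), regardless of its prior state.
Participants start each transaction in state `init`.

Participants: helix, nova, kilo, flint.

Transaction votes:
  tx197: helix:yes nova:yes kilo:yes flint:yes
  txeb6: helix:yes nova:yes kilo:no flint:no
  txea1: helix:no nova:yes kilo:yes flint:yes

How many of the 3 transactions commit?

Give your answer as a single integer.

tx197: all yes -> commit (commits=1)
txeb6: no from kilo, flint -> abort (commits=1)
txea1: no from helix -> abort (commits=1)

Answer: 1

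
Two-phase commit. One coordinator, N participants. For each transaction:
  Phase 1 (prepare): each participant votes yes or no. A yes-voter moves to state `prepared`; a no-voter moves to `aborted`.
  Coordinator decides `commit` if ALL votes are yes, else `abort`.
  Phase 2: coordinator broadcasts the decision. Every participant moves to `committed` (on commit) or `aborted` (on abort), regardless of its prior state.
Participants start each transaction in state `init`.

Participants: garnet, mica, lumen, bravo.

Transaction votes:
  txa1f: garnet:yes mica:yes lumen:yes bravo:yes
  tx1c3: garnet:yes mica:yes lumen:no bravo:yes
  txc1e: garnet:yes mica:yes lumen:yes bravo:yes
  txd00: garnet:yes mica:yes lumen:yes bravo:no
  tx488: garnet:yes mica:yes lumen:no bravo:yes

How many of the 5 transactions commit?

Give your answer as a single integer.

txa1f: all yes -> commit (commits=1)
tx1c3: no from lumen -> abort (commits=1)
txc1e: all yes -> commit (commits=2)
txd00: no from bravo -> abort (commits=2)
tx488: no from lumen -> abort (commits=2)

Answer: 2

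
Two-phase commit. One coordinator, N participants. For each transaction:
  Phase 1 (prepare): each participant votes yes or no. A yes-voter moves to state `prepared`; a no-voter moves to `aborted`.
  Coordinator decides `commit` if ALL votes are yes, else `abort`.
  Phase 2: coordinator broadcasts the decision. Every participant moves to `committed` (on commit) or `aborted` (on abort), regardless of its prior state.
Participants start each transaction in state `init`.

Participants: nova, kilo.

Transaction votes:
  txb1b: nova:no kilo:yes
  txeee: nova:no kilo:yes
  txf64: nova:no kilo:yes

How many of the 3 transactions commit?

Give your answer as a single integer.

Answer: 0

Derivation:
txb1b: no from nova -> abort (commits=0)
txeee: no from nova -> abort (commits=0)
txf64: no from nova -> abort (commits=0)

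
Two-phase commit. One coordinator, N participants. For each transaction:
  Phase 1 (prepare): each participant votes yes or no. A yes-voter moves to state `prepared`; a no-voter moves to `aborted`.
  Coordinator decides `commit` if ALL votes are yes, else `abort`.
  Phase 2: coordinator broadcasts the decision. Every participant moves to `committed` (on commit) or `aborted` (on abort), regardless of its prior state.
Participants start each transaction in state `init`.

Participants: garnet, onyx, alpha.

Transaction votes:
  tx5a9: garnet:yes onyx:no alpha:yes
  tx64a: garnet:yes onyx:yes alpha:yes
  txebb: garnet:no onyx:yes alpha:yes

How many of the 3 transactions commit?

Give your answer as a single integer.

tx5a9: no from onyx -> abort (commits=0)
tx64a: all yes -> commit (commits=1)
txebb: no from garnet -> abort (commits=1)

Answer: 1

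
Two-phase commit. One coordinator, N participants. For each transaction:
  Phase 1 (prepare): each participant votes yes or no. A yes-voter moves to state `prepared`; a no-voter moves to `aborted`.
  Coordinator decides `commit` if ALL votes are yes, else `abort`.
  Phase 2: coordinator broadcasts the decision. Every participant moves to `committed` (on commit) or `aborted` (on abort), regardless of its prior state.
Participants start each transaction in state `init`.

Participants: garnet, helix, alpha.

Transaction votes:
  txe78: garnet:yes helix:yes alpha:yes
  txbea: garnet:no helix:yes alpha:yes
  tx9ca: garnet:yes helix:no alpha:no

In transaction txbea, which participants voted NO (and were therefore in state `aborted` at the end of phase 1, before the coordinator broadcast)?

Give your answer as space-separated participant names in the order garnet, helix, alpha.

Answer: garnet

Derivation:
Txn txbea phase 1: garnet no -> aborted; helix yes -> prepared; alpha yes -> prepared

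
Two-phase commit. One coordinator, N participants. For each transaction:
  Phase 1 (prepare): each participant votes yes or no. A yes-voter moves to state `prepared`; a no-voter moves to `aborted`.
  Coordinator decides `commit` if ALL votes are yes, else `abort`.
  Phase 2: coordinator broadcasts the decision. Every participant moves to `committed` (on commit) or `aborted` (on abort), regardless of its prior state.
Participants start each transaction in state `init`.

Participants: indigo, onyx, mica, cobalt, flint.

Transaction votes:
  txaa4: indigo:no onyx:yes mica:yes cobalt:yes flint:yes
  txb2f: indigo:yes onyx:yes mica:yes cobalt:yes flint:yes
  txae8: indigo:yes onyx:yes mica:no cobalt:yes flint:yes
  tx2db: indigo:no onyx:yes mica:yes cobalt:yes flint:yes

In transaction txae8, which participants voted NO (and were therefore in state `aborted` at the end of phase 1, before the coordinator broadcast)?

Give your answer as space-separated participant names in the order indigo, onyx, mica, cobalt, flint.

Txn txae8 phase 1: indigo yes -> prepared; onyx yes -> prepared; mica no -> aborted; cobalt yes -> prepared; flint yes -> prepared

Answer: mica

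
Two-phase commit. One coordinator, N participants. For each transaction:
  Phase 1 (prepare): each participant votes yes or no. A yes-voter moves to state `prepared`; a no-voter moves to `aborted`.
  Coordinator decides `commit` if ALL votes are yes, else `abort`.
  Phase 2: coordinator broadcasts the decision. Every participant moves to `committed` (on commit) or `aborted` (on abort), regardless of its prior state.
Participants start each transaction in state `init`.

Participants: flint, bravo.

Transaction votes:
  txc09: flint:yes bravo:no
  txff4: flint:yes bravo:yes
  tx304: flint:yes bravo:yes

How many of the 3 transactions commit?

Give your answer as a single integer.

txc09: no from bravo -> abort (commits=0)
txff4: all yes -> commit (commits=1)
tx304: all yes -> commit (commits=2)

Answer: 2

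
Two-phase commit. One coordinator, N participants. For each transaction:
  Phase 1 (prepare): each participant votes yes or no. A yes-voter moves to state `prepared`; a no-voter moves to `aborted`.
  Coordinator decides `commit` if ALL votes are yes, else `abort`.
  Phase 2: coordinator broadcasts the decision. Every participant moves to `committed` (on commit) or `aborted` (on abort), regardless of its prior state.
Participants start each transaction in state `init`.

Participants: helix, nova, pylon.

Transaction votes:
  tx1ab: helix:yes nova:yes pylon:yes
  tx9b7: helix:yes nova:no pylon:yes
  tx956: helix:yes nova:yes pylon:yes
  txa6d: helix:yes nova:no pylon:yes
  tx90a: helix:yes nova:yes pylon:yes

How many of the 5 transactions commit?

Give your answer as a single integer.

tx1ab: all yes -> commit (commits=1)
tx9b7: no from nova -> abort (commits=1)
tx956: all yes -> commit (commits=2)
txa6d: no from nova -> abort (commits=2)
tx90a: all yes -> commit (commits=3)

Answer: 3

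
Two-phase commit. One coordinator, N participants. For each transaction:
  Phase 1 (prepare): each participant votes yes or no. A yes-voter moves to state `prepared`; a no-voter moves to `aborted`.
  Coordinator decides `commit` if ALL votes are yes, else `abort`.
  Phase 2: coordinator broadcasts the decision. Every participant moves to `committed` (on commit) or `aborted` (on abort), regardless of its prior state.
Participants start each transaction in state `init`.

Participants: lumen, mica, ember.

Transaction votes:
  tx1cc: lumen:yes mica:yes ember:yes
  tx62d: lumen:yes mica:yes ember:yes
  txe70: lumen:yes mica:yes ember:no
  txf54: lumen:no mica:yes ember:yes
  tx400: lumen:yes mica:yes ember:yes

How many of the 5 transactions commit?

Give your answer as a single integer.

tx1cc: all yes -> commit (commits=1)
tx62d: all yes -> commit (commits=2)
txe70: no from ember -> abort (commits=2)
txf54: no from lumen -> abort (commits=2)
tx400: all yes -> commit (commits=3)

Answer: 3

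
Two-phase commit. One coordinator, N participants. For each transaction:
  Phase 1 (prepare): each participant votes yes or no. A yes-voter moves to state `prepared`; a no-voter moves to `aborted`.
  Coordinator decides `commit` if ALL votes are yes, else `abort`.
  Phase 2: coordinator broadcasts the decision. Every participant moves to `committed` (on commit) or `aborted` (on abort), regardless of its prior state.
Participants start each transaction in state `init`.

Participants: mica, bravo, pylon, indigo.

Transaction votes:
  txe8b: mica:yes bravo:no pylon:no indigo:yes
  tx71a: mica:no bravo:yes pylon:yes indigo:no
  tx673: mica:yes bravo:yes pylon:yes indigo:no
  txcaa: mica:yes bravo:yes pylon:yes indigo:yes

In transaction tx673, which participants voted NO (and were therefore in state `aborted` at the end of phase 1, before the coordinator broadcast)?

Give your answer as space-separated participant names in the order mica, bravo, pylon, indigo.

Answer: indigo

Derivation:
Txn tx673 phase 1: mica yes -> prepared; bravo yes -> prepared; pylon yes -> prepared; indigo no -> aborted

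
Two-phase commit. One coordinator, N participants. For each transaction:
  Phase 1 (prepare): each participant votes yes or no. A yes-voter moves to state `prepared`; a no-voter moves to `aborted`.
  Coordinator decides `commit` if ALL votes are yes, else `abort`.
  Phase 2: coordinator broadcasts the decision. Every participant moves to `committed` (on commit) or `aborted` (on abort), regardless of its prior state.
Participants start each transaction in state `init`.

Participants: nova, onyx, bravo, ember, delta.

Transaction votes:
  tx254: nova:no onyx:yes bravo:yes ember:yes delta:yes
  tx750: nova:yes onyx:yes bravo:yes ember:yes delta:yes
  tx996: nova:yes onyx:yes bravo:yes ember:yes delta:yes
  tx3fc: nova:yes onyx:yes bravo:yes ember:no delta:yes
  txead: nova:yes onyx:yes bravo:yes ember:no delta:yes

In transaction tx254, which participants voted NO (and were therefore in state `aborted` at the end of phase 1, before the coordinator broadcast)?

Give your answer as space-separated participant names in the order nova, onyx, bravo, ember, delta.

Answer: nova

Derivation:
Txn tx254 phase 1: nova no -> aborted; onyx yes -> prepared; bravo yes -> prepared; ember yes -> prepared; delta yes -> prepared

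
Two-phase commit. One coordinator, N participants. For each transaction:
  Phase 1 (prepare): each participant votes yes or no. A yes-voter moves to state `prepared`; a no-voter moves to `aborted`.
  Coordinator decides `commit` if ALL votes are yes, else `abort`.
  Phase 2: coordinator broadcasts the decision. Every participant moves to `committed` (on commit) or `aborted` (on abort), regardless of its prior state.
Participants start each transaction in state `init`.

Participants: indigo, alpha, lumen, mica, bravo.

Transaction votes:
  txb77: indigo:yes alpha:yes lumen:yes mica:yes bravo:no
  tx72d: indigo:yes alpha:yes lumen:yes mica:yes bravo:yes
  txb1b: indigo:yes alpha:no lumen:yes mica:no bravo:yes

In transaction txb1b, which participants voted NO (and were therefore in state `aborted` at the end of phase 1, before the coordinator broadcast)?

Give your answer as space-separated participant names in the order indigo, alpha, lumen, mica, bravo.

Txn txb1b phase 1: indigo yes -> prepared; alpha no -> aborted; lumen yes -> prepared; mica no -> aborted; bravo yes -> prepared

Answer: alpha mica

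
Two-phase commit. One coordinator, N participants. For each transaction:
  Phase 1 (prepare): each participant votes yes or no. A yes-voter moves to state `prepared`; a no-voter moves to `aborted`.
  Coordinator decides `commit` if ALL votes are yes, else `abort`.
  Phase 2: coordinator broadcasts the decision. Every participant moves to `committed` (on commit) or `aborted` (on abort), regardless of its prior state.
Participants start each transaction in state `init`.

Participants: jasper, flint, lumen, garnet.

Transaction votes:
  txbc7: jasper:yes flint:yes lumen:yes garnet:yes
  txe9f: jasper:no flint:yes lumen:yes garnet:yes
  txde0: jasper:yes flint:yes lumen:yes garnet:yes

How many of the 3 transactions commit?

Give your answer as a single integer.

Answer: 2

Derivation:
txbc7: all yes -> commit (commits=1)
txe9f: no from jasper -> abort (commits=1)
txde0: all yes -> commit (commits=2)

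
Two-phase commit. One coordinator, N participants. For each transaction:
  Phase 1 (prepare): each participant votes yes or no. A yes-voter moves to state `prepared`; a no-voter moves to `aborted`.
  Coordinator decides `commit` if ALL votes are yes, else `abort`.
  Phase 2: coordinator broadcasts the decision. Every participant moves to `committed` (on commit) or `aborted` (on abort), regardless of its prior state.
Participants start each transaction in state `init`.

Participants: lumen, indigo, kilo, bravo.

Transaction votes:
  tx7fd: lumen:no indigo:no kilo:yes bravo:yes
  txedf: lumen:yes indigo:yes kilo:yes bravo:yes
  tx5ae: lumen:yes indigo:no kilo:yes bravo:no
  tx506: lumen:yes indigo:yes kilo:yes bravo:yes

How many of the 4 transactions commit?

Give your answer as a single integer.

tx7fd: no from lumen, indigo -> abort (commits=0)
txedf: all yes -> commit (commits=1)
tx5ae: no from indigo, bravo -> abort (commits=1)
tx506: all yes -> commit (commits=2)

Answer: 2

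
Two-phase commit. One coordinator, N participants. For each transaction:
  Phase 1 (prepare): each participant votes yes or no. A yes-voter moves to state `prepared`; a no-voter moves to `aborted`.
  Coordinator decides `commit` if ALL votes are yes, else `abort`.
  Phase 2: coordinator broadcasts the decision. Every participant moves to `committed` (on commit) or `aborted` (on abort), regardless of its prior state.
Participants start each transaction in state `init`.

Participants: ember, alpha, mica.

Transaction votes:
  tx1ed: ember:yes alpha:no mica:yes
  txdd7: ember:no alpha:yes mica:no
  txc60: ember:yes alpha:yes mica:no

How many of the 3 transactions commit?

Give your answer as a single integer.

tx1ed: no from alpha -> abort (commits=0)
txdd7: no from ember, mica -> abort (commits=0)
txc60: no from mica -> abort (commits=0)

Answer: 0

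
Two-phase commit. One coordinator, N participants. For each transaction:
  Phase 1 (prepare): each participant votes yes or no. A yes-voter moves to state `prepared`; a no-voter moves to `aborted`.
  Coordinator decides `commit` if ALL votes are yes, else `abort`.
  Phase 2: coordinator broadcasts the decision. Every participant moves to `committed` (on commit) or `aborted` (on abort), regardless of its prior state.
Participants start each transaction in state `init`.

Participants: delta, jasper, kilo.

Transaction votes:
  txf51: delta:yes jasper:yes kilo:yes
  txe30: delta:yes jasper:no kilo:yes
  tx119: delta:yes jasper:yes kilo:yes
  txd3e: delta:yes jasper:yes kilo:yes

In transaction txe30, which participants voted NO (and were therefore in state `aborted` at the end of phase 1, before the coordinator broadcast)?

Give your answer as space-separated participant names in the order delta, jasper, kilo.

Txn txe30 phase 1: delta yes -> prepared; jasper no -> aborted; kilo yes -> prepared

Answer: jasper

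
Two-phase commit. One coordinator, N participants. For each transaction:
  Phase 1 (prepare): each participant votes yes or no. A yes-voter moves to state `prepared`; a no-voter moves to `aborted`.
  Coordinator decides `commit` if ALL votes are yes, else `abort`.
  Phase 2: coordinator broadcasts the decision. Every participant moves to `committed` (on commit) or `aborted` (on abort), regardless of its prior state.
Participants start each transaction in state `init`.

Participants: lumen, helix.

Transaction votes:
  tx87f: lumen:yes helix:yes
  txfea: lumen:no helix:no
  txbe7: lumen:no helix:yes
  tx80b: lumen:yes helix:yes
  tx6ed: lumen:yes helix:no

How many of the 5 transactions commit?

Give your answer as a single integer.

tx87f: all yes -> commit (commits=1)
txfea: no from lumen, helix -> abort (commits=1)
txbe7: no from lumen -> abort (commits=1)
tx80b: all yes -> commit (commits=2)
tx6ed: no from helix -> abort (commits=2)

Answer: 2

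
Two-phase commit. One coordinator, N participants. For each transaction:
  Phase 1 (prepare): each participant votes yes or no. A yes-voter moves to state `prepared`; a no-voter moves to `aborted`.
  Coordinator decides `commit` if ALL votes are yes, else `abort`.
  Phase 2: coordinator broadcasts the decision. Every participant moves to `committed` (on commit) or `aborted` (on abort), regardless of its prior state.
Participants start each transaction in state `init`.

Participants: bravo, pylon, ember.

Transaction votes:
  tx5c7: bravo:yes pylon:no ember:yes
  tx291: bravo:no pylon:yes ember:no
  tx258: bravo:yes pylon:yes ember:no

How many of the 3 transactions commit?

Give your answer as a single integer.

Answer: 0

Derivation:
tx5c7: no from pylon -> abort (commits=0)
tx291: no from bravo, ember -> abort (commits=0)
tx258: no from ember -> abort (commits=0)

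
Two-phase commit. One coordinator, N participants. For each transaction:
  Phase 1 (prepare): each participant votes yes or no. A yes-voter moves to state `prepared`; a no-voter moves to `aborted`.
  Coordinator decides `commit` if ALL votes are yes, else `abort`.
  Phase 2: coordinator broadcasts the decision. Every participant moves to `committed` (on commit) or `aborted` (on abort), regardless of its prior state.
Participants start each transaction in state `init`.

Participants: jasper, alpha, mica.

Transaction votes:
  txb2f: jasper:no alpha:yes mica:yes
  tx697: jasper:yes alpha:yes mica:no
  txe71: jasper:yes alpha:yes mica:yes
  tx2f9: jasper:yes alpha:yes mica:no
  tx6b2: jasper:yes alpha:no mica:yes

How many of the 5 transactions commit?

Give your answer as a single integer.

txb2f: no from jasper -> abort (commits=0)
tx697: no from mica -> abort (commits=0)
txe71: all yes -> commit (commits=1)
tx2f9: no from mica -> abort (commits=1)
tx6b2: no from alpha -> abort (commits=1)

Answer: 1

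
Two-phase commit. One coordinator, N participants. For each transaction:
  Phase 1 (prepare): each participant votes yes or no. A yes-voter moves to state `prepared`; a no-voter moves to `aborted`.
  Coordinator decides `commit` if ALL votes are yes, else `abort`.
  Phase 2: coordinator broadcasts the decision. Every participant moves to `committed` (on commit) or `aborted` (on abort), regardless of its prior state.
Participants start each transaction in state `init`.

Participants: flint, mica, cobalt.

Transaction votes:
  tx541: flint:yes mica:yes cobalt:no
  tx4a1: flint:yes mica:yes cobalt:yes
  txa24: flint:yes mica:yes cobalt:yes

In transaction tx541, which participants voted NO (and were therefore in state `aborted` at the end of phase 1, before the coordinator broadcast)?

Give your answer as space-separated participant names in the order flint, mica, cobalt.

Answer: cobalt

Derivation:
Txn tx541 phase 1: flint yes -> prepared; mica yes -> prepared; cobalt no -> aborted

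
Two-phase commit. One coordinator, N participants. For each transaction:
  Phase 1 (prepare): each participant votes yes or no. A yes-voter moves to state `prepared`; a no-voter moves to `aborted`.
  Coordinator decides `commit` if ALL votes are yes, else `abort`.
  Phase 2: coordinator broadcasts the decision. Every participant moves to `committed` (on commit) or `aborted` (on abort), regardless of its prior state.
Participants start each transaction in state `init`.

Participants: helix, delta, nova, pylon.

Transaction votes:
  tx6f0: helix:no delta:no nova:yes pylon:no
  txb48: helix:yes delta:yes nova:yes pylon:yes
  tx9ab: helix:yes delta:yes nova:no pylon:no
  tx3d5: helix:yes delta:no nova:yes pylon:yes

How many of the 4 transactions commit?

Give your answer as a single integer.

tx6f0: no from helix, delta, pylon -> abort (commits=0)
txb48: all yes -> commit (commits=1)
tx9ab: no from nova, pylon -> abort (commits=1)
tx3d5: no from delta -> abort (commits=1)

Answer: 1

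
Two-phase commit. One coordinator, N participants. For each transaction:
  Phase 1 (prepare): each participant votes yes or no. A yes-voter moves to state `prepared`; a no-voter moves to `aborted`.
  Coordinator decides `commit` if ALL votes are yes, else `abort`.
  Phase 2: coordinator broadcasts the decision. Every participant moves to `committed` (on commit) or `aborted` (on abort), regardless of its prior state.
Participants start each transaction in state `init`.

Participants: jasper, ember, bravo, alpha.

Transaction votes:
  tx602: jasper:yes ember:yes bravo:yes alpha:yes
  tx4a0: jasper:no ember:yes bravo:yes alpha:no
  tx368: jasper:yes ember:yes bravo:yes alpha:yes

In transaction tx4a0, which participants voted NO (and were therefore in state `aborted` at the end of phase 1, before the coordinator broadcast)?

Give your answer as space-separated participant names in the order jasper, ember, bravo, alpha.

Txn tx4a0 phase 1: jasper no -> aborted; ember yes -> prepared; bravo yes -> prepared; alpha no -> aborted

Answer: jasper alpha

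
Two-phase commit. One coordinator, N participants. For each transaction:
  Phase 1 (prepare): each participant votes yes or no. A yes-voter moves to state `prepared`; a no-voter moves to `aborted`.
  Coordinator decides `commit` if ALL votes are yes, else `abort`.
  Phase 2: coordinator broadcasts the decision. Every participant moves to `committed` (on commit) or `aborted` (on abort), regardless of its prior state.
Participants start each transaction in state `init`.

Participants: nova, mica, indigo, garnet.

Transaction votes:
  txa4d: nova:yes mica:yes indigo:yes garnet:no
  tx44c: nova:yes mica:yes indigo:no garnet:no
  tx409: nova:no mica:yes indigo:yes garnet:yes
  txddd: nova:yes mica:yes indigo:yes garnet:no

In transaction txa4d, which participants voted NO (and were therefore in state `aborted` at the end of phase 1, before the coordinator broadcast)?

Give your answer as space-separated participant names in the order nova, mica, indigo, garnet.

Txn txa4d phase 1: nova yes -> prepared; mica yes -> prepared; indigo yes -> prepared; garnet no -> aborted

Answer: garnet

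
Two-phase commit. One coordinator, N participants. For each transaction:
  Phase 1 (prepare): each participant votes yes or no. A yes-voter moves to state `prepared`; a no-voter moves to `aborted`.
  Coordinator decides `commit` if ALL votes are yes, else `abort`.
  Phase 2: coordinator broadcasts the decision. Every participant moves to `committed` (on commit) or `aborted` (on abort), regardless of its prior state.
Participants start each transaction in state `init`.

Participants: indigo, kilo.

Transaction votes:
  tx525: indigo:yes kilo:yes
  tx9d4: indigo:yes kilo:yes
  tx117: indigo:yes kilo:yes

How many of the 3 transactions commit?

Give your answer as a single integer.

tx525: all yes -> commit (commits=1)
tx9d4: all yes -> commit (commits=2)
tx117: all yes -> commit (commits=3)

Answer: 3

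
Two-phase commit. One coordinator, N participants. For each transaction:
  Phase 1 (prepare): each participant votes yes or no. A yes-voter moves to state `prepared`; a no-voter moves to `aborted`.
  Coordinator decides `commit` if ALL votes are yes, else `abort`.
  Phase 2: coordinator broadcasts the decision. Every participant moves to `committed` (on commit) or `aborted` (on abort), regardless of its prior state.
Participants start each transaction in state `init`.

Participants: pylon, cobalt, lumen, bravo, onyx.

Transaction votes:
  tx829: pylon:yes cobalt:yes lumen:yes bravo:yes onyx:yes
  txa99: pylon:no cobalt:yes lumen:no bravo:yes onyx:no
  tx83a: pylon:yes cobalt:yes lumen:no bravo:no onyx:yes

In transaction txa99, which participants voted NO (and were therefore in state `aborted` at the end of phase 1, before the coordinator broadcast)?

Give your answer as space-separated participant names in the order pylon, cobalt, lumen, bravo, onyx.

Txn txa99 phase 1: pylon no -> aborted; cobalt yes -> prepared; lumen no -> aborted; bravo yes -> prepared; onyx no -> aborted

Answer: pylon lumen onyx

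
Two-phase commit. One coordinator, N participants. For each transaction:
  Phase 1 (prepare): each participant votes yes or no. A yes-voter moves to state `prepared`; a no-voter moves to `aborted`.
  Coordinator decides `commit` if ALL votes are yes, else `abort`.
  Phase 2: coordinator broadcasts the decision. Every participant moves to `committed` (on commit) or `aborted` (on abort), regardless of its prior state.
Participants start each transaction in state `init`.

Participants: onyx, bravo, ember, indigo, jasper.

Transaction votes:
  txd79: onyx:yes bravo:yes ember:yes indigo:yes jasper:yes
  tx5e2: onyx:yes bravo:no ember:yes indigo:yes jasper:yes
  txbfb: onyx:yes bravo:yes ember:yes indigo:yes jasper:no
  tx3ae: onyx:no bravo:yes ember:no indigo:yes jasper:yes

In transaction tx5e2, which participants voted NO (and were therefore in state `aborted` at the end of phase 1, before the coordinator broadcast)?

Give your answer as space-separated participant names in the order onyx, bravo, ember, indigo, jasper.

Txn tx5e2 phase 1: onyx yes -> prepared; bravo no -> aborted; ember yes -> prepared; indigo yes -> prepared; jasper yes -> prepared

Answer: bravo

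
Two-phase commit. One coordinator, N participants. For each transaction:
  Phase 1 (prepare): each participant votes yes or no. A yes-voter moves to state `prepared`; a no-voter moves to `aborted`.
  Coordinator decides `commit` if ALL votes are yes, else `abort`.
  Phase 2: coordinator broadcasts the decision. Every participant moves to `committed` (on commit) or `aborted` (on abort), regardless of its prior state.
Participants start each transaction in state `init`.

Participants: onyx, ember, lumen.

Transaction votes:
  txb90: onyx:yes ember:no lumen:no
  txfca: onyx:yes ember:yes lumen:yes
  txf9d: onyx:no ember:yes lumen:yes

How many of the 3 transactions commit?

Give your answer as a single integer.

Answer: 1

Derivation:
txb90: no from ember, lumen -> abort (commits=0)
txfca: all yes -> commit (commits=1)
txf9d: no from onyx -> abort (commits=1)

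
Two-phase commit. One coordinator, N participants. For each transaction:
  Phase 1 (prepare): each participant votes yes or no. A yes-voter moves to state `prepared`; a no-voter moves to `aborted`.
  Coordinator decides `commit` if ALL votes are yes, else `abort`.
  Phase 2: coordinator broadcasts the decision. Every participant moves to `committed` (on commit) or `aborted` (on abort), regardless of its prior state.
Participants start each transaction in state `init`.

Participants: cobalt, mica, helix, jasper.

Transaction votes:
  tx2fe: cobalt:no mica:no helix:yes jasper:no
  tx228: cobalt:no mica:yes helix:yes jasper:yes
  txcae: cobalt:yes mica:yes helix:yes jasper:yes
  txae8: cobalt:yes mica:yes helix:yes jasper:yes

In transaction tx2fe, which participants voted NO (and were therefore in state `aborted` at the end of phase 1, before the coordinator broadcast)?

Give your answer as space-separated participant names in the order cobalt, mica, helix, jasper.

Txn tx2fe phase 1: cobalt no -> aborted; mica no -> aborted; helix yes -> prepared; jasper no -> aborted

Answer: cobalt mica jasper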